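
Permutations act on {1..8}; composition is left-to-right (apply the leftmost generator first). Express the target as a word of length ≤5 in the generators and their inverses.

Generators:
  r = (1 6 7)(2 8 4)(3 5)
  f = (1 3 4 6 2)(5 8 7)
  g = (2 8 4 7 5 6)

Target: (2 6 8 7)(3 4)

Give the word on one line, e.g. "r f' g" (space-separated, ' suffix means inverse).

g f' f' r'

  after g: (2 8 4 7 5 6)
  after f': (1 2 5 4 8 3)
  after f': (1 6 4 5 3 2 7 8)
  after r': (2 6 8 7)(3 4)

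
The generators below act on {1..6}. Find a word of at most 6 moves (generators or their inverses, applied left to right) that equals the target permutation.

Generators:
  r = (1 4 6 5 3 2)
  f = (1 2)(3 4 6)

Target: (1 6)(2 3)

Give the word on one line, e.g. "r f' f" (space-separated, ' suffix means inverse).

  after r': (1 2 3 5 6 4)
  after r': (1 3 6)(2 5 4)
  after f: (1 4)(2 5 6)
  after r: (1 6)(2 3)

r' r' f r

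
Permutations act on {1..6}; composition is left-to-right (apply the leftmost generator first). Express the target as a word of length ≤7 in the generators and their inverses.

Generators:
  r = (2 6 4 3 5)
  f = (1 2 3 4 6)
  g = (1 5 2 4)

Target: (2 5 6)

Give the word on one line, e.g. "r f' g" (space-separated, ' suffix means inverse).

g f g' r' r'

  after g: (1 5 2 4)
  after f: (1 5 3 4 2 6)
  after g': (2 6 4 5 3)
  after r': (3 5 4)
  after r': (2 5 6)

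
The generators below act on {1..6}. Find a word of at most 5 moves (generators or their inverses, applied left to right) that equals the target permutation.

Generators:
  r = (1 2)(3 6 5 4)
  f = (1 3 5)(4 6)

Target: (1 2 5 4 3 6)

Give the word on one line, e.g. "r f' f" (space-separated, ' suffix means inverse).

  after r: (1 2)(3 6 5 4)
  after r: (3 5)(4 6)
  after r: (1 2)(3 4 5 6)
  after f': (1 2 5 4 3 6)

r r r f'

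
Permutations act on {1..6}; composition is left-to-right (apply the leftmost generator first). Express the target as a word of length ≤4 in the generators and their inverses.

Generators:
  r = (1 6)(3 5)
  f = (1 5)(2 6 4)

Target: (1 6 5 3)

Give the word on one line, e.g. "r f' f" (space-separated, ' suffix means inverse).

r f' f' f'

  after r: (1 6)(3 5)
  after f': (1 2 4 6 5 3)
  after f': (1 4 2 6)(3 5)
  after f': (1 6 5 3)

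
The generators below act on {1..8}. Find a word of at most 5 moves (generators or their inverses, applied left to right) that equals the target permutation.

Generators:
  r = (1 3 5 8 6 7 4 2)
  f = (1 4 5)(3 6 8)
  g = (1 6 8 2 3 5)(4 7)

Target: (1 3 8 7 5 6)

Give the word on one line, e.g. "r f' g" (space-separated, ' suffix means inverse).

g' r g g

  after g': (1 5 3 2 8 6)(4 7)
  after r: (1 8 7 2 6 3)
  after g: (1 2 8 4 7 3 6 5)
  after g: (1 3 8 7 5 6)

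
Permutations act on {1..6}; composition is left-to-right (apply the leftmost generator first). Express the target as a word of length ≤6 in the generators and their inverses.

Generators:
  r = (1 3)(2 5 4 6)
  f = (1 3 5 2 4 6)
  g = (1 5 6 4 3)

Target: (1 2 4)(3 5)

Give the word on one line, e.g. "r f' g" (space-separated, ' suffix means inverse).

  after g: (1 5 6 4 3)
  after g: (1 6 3 5 4)
  after r': (1 4 3 2 6)
  after f': (1 2 4)(3 5)

g g r' f'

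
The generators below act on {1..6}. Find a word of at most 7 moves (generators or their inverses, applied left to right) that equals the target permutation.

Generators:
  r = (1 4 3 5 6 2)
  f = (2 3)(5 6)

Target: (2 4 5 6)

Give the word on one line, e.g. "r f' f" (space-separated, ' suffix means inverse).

  after r': (1 2 6 5 3 4)
  after f: (1 3 4)(2 5)
  after r': (1 4 2 3)(5 6)
  after r': (2 4 6 3)
  after f': (2 4 5 6)

r' f r' r' f'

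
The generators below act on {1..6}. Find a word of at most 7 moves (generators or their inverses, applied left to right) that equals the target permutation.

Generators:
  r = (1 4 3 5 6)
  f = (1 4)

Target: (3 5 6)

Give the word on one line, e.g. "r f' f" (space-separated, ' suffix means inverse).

r f' r' f r

  after r: (1 4 3 5 6)
  after f': (3 5 6 4)
  after r': (1 6)
  after f: (1 6 4)
  after r: (3 5 6)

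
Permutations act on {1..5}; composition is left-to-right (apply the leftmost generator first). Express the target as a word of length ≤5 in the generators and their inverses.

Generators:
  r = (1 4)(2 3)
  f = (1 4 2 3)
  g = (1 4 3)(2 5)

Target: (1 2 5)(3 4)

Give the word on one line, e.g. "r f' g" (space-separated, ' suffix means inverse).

g g g f f

  after g: (1 4 3)(2 5)
  after g: (1 3 4)
  after g: (2 5)
  after f: (1 4 2 5 3)
  after f: (1 2 5)(3 4)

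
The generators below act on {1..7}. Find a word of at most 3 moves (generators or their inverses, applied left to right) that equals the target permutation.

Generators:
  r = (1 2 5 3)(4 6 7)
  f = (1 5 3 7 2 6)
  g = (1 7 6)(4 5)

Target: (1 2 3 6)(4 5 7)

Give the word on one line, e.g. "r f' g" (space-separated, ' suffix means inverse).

f' f' g'

  after f': (1 6 2 7 3 5)
  after f': (1 2 3)(5 6 7)
  after g': (1 2 3 6)(4 5 7)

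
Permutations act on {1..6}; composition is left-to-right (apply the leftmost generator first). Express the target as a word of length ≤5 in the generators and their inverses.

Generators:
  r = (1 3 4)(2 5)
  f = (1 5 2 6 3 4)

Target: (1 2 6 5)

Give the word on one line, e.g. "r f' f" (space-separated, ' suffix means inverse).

r f' r' r' f'

  after r: (1 3 4)(2 5)
  after f': (1 6 2)
  after r': (1 6 5 2 4 3)
  after r': (1 6 2 3 4)
  after f': (1 2 6 5)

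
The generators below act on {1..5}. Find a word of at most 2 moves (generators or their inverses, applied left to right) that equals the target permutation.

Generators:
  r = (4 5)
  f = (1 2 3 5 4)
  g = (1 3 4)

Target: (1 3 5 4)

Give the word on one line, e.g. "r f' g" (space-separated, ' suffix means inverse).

  after g: (1 3 4)
  after r: (1 3 5 4)

g r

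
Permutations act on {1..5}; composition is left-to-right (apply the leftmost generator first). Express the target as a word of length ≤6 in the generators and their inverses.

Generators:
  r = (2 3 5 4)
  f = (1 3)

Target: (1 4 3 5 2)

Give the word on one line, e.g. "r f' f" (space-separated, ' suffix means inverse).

f' r f' r

  after f': (1 3)
  after r: (1 5 4 2 3)
  after f': (1 5 4 2)
  after r: (1 4 3 5 2)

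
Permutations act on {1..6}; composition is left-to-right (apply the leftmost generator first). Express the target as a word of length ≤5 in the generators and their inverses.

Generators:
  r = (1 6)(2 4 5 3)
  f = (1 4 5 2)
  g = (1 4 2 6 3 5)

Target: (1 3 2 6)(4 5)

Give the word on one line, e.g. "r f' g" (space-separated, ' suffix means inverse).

f g f' r f

  after f: (1 4 5 2)
  after g: (1 2 4)(3 5 6)
  after f': (1 5 6 3 4 2)
  after r: (1 3 5)(2 6)
  after f: (1 3 2 6)(4 5)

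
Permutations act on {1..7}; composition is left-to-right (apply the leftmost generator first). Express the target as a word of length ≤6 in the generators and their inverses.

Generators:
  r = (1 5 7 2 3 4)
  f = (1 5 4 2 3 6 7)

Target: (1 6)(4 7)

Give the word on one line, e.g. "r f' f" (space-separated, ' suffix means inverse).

  after r': (1 4 3 2 7 5)
  after r': (1 3 7)(2 5 4)
  after f: (1 6 7 5 2 4 3)
  after r': (1 6 5 7)(2 3 4)
  after r': (1 6)(4 7)

r' r' f r' r'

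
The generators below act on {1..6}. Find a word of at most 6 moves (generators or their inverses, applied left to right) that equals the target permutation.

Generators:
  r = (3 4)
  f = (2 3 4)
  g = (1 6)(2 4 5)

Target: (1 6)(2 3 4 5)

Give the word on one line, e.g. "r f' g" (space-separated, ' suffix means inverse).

f' r' g r r

  after f': (2 4 3)
  after r': (2 3)
  after g: (1 6)(2 3 4 5)
  after r: (1 6)(2 4 5)
  after r: (1 6)(2 3 4 5)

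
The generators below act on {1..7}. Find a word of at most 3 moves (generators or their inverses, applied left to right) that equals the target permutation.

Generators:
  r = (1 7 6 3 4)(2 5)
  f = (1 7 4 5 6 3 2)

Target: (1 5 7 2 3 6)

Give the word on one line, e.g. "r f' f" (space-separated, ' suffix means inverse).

r f f

  after r: (1 7 6 3 4)(2 5)
  after f: (1 4 7 3 5)(2 6)
  after f: (1 5 7 2 3 6)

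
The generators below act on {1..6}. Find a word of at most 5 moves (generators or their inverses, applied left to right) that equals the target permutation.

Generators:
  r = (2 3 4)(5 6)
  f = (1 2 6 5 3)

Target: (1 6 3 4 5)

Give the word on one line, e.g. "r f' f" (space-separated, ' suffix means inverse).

  after r': (2 4 3)(5 6)
  after r': (2 3 4)
  after f: (1 2)(3 4 6 5)
  after f: (1 6 3 4 5)

r' r' f f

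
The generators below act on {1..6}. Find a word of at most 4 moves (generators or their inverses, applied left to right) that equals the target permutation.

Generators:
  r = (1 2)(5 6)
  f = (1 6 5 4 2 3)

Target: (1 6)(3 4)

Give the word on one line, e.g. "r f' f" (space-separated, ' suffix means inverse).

  after f: (1 6 5 4 2 3)
  after r': (1 5 4)(2 3)
  after f': (1 6)(3 4)

f r' f'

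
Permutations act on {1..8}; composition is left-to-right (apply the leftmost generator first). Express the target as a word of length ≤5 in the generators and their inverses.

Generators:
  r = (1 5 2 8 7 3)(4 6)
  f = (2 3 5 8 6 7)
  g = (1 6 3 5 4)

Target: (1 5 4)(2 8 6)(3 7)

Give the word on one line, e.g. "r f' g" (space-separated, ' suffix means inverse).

r' r' g' r' f'

  after r': (1 3 7 8 2 5)(4 6)
  after r': (1 7 2)(3 8 5)
  after g': (1 7 2 4 5 6)(3 8)
  after r': (1 8 7 5 4)(2 6 3)
  after f': (1 5 4)(2 8 6)(3 7)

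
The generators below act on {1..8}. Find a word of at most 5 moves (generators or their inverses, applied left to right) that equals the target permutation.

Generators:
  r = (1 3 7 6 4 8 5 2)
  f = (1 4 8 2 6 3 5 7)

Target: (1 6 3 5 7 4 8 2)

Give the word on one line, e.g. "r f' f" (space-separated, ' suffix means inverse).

f' r' f'

  after f': (1 7 5 3 6 2 8 4)
  after r': (1 3 7 8 6 5)(2 4)
  after f': (1 6 3 5 7 4 8 2)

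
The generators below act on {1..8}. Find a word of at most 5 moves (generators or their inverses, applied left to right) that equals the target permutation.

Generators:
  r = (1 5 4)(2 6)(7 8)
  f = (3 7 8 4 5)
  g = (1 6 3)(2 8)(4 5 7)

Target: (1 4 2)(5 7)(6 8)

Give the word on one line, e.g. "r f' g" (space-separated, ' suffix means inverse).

  after r': (1 4 5)(2 6)(7 8)
  after g: (1 5 6 8 4 7 2 3)
  after r: (1 4 8)(2 3 5)(6 7)
  after g: (1 5 8 6 4 2)(3 7)
  after f': (1 4 2)(5 7)(6 8)

r' g r g f'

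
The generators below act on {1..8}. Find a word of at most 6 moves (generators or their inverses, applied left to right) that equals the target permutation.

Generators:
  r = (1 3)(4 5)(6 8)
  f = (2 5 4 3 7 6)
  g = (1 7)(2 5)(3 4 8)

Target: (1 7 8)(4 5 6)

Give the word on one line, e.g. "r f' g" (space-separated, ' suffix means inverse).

f g r' r' r'

  after f: (2 5 4 3 7 6)
  after g: (1 7 6 5 8 3)
  after r': (1 7 8)(4 5 6)
  after r': (1 7 6 5 8 3)
  after r': (1 7 8)(4 5 6)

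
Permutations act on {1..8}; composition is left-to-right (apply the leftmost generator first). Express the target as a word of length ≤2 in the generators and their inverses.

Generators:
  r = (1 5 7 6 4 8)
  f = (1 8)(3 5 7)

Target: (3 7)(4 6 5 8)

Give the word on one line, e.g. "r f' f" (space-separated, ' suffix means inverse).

r' f'

  after r': (1 8 4 6 7 5)
  after f': (3 7)(4 6 5 8)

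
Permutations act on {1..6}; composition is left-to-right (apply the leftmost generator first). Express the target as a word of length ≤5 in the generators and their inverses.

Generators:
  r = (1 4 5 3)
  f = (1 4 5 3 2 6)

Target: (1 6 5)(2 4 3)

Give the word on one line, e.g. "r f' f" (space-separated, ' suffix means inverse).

  after r: (1 4 5 3)
  after f': (2 3 6)
  after f': (1 6 3 2 5 4)
  after r': (1 6 5)(2 4 3)

r f' f' r'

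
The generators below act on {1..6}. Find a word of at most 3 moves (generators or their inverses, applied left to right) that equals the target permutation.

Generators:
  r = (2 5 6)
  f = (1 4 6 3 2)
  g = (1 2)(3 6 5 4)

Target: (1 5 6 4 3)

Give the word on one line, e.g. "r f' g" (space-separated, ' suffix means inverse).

  after f: (1 4 6 3 2)
  after g': (1 5 6 4 3)

f g'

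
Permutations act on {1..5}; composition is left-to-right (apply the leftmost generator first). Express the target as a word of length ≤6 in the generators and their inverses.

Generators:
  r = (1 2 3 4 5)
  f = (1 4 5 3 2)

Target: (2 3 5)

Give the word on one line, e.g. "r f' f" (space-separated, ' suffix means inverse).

  after f: (1 4 5 3 2)
  after r: (1 5 4)
  after f: (1 3 2)
  after r: (1 4 5)
  after f': (2 3 5)

f r f r f'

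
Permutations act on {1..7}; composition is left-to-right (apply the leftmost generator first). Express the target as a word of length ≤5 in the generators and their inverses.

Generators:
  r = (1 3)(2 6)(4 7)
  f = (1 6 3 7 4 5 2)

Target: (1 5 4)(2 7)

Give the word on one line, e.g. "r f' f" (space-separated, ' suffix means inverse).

f' f' r'

  after f': (1 2 5 4 7 3 6)
  after f': (1 5 7 6 2 4 3)
  after r': (1 5 4)(2 7)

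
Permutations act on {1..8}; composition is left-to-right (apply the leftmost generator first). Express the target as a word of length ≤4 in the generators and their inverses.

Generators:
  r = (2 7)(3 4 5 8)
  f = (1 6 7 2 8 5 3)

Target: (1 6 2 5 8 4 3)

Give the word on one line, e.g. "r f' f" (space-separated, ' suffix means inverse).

  after f: (1 6 7 2 8 5 3)
  after r': (1 6 2 5 8 4 3)

f r'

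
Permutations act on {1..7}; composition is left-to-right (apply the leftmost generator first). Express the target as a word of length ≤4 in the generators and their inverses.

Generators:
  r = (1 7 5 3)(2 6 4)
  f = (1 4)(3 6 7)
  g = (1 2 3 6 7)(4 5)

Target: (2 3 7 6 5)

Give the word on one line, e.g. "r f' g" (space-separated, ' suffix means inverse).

  after r': (1 3 5 7)(2 4 6)
  after g: (1 6 3 4 7 2 5)
  after f': (1 3)(2 5 4 6 7)
  after r: (2 3 7 6 5)

r' g f' r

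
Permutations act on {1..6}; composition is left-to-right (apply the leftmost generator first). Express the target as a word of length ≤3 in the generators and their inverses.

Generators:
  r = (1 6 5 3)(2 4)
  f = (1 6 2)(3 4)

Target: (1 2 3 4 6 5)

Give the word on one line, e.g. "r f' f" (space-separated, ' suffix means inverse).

  after f': (1 2 6)(3 4)
  after r': (1 4 5 6 3 2)
  after r': (1 2 3 4 6 5)

f' r' r'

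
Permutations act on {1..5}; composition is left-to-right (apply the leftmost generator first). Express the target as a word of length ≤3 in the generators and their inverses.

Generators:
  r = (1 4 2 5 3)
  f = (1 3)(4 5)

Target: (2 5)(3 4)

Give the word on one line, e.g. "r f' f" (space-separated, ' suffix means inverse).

f' r

  after f': (1 3)(4 5)
  after r: (2 5)(3 4)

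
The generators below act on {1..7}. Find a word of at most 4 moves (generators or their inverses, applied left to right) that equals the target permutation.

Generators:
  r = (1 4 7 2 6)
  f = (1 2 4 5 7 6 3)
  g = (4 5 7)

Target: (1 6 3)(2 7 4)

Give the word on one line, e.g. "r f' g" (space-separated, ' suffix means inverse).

  after r: (1 4 7 2 6)
  after f': (1 2 7)(3 6)(4 5)
  after g: (1 2 4 7)(3 6)
  after r: (1 6 3)(2 7 4)

r f' g r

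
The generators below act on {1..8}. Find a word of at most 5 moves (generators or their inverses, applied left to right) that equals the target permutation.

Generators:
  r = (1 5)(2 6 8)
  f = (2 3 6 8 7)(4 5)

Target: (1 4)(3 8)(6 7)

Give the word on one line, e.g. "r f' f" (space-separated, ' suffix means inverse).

r f r

  after r: (1 5)(2 6 8)
  after f: (1 4 5)(2 8 3 6 7)
  after r: (1 4)(3 8)(6 7)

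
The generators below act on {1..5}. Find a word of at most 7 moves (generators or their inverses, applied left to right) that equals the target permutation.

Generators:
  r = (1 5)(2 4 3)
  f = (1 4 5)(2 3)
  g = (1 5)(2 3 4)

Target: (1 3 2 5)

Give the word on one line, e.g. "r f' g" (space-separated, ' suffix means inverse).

f g f r g

  after f: (1 4 5)(2 3)
  after g: (1 2 4)
  after f: (1 3 2 5)
  after r: (1 2)(3 4)
  after g: (1 3 2 5)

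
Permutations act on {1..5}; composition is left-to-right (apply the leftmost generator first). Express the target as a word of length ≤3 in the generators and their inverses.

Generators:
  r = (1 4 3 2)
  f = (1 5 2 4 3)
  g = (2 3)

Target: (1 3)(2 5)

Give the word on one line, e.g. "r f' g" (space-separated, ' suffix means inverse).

  after r: (1 4 3 2)
  after g: (1 4 2)
  after f: (1 3)(2 5)

r g f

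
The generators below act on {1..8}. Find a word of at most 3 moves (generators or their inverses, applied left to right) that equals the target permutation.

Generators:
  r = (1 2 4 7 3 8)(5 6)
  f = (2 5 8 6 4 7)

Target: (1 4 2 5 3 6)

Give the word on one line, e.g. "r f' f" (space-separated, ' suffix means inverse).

r f' r'

  after r: (1 2 4 7 3 8)(5 6)
  after f': (1 7 3 5 8)(2 6)
  after r': (1 4 2 5 3 6)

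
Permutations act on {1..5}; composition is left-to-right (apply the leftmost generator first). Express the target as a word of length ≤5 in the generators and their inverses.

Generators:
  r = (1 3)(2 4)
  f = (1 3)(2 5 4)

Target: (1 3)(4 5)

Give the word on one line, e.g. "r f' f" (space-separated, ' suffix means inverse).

f' r f f f

  after f': (1 3)(2 4 5)
  after r: (4 5)
  after f: (1 3)(2 5)
  after f: (2 4)
  after f: (1 3)(4 5)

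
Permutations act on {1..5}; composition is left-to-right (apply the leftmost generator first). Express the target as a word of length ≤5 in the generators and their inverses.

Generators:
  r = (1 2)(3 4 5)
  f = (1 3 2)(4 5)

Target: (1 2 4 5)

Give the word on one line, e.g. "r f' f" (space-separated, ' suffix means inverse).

r f r

  after r: (1 2)(3 4 5)
  after f: (2 3 5)
  after r: (1 2 4 5)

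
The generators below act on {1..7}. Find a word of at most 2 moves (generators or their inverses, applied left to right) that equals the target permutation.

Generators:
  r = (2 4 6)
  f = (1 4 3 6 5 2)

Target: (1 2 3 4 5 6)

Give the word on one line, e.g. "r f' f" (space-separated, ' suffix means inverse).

r' f'

  after r': (2 6 4)
  after f': (1 2 3 4 5 6)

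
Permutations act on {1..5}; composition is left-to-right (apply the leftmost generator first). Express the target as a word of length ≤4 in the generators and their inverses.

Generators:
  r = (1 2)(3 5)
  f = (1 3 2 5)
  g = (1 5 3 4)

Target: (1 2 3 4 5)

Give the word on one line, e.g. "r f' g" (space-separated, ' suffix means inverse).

  after f': (1 5 2 3)
  after g': (2 5)(3 4)
  after r: (1 2 3 4 5)

f' g' r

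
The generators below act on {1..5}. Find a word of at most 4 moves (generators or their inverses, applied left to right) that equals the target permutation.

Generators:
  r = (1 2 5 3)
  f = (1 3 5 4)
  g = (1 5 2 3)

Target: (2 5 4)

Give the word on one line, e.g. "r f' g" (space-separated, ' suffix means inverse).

  after f: (1 3 5 4)
  after r: (2 5 4)

f r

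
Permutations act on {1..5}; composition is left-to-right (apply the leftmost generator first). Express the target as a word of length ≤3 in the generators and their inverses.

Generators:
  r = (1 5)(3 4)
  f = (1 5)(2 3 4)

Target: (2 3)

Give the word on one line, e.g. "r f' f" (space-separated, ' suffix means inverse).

r' f

  after r': (1 5)(3 4)
  after f: (2 3)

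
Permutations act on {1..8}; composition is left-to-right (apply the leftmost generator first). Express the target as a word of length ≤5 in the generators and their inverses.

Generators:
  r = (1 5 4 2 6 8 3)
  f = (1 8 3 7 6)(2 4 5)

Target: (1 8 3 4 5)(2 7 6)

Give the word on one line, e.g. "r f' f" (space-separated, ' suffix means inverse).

r' f' r f'

  after r': (1 3 8 6 2 4 5)
  after f': (1 8 7 3)(5 6)
  after r: (1 3 5 8 7)(2 6 4)
  after f': (1 8 3 4 5)(2 7 6)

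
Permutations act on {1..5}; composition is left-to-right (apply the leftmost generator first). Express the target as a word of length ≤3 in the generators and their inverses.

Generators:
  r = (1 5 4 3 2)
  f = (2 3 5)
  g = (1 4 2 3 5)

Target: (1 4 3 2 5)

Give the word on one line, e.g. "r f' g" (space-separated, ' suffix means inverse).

g f

  after g: (1 4 2 3 5)
  after f: (1 4 3 2 5)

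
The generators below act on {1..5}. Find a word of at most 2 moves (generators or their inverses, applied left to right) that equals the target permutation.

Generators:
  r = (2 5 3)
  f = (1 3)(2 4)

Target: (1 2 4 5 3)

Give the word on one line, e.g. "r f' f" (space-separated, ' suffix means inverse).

  after f: (1 3)(2 4)
  after r: (1 2 4 5 3)

f r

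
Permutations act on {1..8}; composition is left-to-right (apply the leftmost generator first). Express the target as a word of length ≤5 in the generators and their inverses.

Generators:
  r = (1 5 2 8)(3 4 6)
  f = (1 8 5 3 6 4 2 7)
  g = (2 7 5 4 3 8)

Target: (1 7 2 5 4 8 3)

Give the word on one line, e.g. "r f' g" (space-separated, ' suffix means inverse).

  after f: (1 8 5 3 6 4 2 7)
  after r: (2 7 5 4 8)
  after f': (1 7 8 4)(3 5 6)
  after r': (1 7 2 5 4 8 3)

f r f' r'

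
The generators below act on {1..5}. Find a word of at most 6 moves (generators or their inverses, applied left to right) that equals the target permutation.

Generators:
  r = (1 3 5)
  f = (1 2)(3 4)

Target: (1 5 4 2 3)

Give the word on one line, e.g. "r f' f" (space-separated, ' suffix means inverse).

f' r' f' r'

  after f': (1 2)(3 4)
  after r': (1 2 5 3 4)
  after f': (2 5 4)
  after r': (1 5 4 2 3)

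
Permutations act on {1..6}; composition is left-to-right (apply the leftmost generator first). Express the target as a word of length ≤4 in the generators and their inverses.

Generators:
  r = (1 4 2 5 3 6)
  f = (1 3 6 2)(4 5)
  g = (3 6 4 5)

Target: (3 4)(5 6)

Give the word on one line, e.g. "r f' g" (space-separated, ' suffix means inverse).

  after g': (3 5 4 6)
  after g': (3 4)(5 6)

g' g'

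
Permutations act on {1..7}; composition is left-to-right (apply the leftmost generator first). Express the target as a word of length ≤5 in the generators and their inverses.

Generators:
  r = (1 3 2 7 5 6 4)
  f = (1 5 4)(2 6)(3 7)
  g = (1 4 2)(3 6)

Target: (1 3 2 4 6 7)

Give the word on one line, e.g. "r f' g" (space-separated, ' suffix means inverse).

  after f: (1 5 4)(2 6)(3 7)
  after r: (1 6 7 2 4 3 5)
  after f': (1 2 5 4 7 6 3)
  after f': (1 6 7 2)(3 4)
  after g: (1 3 2 4 6 7)

f r f' f' g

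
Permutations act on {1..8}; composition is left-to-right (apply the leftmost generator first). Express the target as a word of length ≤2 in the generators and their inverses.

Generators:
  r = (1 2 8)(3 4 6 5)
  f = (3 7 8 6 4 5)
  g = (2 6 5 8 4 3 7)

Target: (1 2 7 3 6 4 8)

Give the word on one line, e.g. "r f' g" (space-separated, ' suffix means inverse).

  after r: (1 2 8)(3 4 6 5)
  after f': (1 2 7 3 6 4 8)

r f'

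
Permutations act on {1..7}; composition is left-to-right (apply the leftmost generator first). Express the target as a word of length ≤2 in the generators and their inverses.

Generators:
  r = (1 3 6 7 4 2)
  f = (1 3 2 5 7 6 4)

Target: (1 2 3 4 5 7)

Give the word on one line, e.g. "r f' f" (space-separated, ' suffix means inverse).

r f

  after r: (1 3 6 7 4 2)
  after f: (1 2 3 4 5 7)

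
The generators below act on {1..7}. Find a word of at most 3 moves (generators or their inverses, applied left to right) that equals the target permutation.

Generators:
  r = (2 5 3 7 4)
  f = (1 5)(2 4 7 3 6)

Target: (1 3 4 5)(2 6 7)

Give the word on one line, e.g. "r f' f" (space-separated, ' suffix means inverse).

  after f': (1 5)(2 6 3 7 4)
  after r: (1 3 4 5)(2 6 7)

f' r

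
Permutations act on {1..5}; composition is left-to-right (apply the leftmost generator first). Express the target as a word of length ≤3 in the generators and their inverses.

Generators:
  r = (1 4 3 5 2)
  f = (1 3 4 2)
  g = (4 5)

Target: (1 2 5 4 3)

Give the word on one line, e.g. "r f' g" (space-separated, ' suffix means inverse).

  after f': (1 2 4 3)
  after g': (1 2 5 4 3)

f' g'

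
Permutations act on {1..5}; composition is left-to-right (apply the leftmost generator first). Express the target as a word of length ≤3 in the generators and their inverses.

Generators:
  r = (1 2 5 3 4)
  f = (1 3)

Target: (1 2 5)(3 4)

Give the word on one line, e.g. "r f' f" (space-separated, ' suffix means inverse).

  after r: (1 2 5 3 4)
  after f: (1 2 5)(3 4)

r f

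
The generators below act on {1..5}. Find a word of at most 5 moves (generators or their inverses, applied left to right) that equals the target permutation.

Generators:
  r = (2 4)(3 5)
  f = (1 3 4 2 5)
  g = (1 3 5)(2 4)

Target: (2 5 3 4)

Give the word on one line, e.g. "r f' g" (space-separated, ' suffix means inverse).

  after g: (1 3 5)(2 4)
  after r: (1 5)
  after f: (2 5 3 4)

g r f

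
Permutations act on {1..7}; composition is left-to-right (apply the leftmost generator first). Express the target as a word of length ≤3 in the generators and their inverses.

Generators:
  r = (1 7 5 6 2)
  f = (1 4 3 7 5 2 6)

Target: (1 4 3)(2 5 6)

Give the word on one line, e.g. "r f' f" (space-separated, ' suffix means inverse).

f r'

  after f: (1 4 3 7 5 2 6)
  after r': (1 4 3)(2 5 6)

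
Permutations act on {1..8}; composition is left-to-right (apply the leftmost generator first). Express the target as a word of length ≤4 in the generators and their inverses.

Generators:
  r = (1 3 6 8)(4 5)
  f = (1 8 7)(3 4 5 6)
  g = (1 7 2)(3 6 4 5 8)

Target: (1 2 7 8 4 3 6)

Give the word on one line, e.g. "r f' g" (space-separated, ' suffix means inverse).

  after g': (1 2 7)(3 8 5 4 6)
  after r': (1 2 7 8 4 3 6)

g' r'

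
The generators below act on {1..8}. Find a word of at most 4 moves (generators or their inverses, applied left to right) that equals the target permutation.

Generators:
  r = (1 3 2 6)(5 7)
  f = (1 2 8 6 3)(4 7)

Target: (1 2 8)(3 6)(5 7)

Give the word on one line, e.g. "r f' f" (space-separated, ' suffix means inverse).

  after r': (1 6 2 3)(5 7)
  after f': (1 8 2 6)(4 7 5)
  after f': (1 2 8)(3 6)(5 7)

r' f' f'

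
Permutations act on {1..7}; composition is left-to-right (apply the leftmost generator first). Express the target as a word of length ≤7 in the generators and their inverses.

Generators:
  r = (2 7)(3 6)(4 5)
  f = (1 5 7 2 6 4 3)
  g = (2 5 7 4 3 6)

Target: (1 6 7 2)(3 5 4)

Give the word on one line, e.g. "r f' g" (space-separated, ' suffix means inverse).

  after r: (2 7)(3 6)(4 5)
  after f': (1 3 2 5 6 4)
  after f': (1 4 3 7 5 2)
  after g: (1 3 4 6 2)
  after r': (1 6 7 2)(3 5 4)

r f' f' g r'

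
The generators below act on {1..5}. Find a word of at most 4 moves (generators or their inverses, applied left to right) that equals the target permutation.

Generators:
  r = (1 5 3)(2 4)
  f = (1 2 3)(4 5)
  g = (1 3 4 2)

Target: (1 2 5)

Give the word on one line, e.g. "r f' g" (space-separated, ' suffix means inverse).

f f r g'

  after f: (1 2 3)(4 5)
  after f: (1 3 2)
  after r: (2 5 3 4)
  after g': (1 2 5)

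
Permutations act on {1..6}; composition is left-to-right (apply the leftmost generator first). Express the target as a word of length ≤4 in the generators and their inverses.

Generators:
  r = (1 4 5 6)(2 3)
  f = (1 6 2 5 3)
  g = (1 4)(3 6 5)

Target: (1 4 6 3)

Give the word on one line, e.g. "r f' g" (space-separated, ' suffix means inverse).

  after f: (1 6 2 5 3)
  after g: (1 5 6 2 3 4)
  after r': (1 4 6 3)

f g r'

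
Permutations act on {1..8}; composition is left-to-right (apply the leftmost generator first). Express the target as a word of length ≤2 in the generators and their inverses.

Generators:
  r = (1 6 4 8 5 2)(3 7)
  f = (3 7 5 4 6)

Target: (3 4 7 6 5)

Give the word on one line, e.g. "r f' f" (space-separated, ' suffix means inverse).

  after f': (3 6 4 5 7)
  after f': (3 4 7 6 5)

f' f'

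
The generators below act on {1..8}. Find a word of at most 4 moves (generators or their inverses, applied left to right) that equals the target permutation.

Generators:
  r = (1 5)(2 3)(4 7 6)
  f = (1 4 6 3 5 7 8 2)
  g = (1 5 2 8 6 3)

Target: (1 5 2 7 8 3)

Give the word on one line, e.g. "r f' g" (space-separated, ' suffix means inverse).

  after r: (1 5)(2 3)(4 7 6)
  after g': (2 6 4 7 8)(3 5)
  after r': (1 5 2 7 8 3)

r g' r'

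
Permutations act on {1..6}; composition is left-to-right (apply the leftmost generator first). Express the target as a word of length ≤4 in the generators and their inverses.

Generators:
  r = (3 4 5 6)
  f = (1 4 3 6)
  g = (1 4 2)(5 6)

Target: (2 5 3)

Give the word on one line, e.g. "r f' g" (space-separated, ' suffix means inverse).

g' r g' g'

  after g': (1 2 4)(5 6)
  after r: (1 2 5 3 4)
  after g': (1 4 2 6 5 3)
  after g': (2 5 3)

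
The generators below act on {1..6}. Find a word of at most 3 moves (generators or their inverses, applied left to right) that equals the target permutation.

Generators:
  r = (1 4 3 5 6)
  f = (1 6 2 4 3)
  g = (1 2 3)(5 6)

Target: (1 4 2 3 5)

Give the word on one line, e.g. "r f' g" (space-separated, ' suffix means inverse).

g f g'

  after g: (1 2 3)(5 6)
  after f: (1 4 3 6 5 2)
  after g': (1 4 2 3 5)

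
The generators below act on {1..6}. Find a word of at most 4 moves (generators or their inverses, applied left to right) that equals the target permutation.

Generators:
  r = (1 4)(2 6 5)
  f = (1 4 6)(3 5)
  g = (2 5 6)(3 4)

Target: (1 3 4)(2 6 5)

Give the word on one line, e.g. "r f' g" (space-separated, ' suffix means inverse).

r' g

  after r': (1 4)(2 5 6)
  after g: (1 3 4)(2 6 5)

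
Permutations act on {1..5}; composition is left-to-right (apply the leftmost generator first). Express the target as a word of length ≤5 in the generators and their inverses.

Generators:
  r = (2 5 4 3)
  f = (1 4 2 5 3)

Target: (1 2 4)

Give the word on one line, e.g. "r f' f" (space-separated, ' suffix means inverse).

  after f: (1 4 2 5 3)
  after r': (1 5 4 3)
  after f: (1 3 4)(2 5)
  after r: (1 2 4)

f r' f r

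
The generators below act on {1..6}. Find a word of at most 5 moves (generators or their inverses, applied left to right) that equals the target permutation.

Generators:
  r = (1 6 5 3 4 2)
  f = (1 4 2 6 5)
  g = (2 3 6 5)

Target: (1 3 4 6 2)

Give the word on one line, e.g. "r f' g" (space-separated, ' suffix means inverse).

g r r r

  after g: (2 3 6 5)
  after r: (1 6 3 5)(2 4)
  after r: (1 5 6 4)
  after r: (1 3 4 6 2)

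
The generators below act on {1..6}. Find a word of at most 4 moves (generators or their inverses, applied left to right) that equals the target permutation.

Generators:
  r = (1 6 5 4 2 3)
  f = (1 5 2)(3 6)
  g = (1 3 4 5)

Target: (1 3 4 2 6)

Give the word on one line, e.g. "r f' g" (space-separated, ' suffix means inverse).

  after r': (1 3 2 4 5 6)
  after f': (1 6 2 4)(3 5)
  after g': (1 6 2 3 4 5)
  after f: (1 3 4 2 6)

r' f' g' f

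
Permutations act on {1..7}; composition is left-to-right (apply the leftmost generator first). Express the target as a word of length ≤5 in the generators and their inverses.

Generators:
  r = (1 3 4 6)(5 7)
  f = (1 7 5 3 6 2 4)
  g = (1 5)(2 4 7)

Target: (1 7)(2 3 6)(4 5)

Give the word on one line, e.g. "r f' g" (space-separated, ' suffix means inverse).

  after r: (1 3 4 6)(5 7)
  after f': (1 5)(2 6 4 3)
  after f': (1 7)(2 3 6)(4 5)

r f' f'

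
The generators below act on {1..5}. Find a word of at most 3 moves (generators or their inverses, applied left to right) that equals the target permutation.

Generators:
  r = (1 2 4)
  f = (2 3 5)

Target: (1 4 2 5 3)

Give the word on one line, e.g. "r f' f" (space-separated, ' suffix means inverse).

  after f: (2 3 5)
  after f: (2 5 3)
  after r': (1 4 2 5 3)

f f r'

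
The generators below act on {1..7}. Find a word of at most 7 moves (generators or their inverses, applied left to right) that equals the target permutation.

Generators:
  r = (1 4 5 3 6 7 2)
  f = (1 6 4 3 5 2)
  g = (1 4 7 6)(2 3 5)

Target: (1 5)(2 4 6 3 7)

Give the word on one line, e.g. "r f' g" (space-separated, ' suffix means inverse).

f g f r' r'

  after f: (1 6 4 3 5 2)
  after g: (2 4 5 3)(6 7)
  after f: (1 6 7 4 2 3)
  after r': (1 3 2 5 4 7)
  after r': (1 5)(2 4 6 3 7)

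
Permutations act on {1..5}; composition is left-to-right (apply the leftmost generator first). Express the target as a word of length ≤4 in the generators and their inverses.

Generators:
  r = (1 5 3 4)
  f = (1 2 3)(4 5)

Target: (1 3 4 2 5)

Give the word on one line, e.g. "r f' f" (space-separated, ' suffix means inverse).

f r' f' f'

  after f: (1 2 3)(4 5)
  after r': (1 2 5 3 4)
  after f': (2 4 3 5)
  after f': (1 3 4 2 5)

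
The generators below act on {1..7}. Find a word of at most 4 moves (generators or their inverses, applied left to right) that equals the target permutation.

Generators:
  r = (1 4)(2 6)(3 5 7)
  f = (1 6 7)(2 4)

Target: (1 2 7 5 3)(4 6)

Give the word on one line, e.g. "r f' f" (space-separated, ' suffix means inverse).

  after r': (1 4)(2 6)(3 7 5)
  after f: (1 2 7 5 3)(4 6)

r' f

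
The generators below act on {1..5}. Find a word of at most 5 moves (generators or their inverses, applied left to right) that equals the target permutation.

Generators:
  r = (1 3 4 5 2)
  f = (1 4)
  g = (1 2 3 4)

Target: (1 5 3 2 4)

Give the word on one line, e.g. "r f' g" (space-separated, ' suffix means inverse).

  after g: (1 2 3 4)
  after r': (1 5 4 2)
  after g: (1 5)(3 4)
  after g: (1 5 2 3)
  after g: (1 5 3 2 4)

g r' g g g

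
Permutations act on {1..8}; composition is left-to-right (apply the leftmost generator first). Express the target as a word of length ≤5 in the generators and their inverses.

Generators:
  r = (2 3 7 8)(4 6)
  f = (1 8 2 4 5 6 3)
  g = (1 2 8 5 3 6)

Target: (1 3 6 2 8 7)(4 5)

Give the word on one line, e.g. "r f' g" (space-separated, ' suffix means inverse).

  after f': (1 3 6 5 4 2 8)
  after g: (1 6 3)(2 5 4 8)
  after r': (1 4 7 3)(2 5 6)
  after r': (1 6 8 7 2 5 4 3)
  after g': (1 3 6 2 8 7)(4 5)

f' g r' r' g'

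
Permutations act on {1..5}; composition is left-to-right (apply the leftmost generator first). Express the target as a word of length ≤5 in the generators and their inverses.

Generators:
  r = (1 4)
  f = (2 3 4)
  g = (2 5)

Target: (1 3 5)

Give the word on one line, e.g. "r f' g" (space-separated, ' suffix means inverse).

g' r f' r g

  after g': (2 5)
  after r: (1 4)(2 5)
  after f': (1 3 2 5 4)
  after r: (1 3 2 5)
  after g: (1 3 5)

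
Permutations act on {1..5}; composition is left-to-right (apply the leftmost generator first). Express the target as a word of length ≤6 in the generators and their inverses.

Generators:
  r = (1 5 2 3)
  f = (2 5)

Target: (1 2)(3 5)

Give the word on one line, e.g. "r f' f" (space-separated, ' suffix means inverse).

r' r' f' f'

  after r': (1 3 2 5)
  after r': (1 2)(3 5)
  after f': (1 5 3 2)
  after f': (1 2)(3 5)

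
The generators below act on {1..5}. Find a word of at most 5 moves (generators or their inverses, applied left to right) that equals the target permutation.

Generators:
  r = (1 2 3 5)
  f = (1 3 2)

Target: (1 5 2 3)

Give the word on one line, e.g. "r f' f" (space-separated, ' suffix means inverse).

f r f'

  after f: (1 3 2)
  after r: (1 5)
  after f': (1 5 2 3)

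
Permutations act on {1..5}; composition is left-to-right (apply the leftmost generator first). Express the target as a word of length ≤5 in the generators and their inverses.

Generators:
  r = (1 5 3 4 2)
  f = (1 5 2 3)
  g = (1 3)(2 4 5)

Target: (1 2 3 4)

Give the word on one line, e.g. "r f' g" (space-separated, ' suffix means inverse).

f' r f g'

  after f': (1 3 2 5)
  after r: (1 4 2 3)
  after f: (1 4 3 5 2)
  after g': (1 2 3 4)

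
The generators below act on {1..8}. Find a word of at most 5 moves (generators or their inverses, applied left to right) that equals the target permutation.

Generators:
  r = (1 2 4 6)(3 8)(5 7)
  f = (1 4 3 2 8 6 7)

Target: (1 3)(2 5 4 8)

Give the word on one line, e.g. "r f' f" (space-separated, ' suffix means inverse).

  after r': (1 6 4 2)(3 8)(5 7)
  after f': (1 8 4 3 2 7 5 6)
  after r': (1 3)(2 5 4 8)

r' f' r'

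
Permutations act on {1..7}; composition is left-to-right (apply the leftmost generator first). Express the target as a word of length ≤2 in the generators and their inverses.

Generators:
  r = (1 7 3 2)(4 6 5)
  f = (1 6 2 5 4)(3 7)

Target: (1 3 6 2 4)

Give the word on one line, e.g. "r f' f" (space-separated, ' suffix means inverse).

  after r: (1 7 3 2)(4 6 5)
  after f': (1 3 6 2 4)

r f'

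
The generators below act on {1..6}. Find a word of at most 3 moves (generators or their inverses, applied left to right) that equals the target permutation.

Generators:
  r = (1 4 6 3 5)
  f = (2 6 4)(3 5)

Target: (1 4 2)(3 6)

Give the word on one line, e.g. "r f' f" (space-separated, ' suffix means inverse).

r f' r'

  after r: (1 4 6 3 5)
  after f': (1 6 5)(2 4)
  after r': (1 4 2)(3 6)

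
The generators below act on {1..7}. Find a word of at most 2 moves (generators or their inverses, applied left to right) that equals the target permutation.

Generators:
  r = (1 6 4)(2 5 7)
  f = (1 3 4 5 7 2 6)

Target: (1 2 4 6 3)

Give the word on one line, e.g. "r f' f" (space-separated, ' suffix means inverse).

r f'

  after r: (1 6 4)(2 5 7)
  after f': (1 2 4 6 3)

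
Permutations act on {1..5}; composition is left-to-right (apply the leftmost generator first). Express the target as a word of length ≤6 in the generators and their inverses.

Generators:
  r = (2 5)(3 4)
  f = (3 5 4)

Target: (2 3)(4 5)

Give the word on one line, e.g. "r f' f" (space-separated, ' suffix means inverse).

f f r' f r

  after f: (3 5 4)
  after f: (3 4 5)
  after r': (2 5 4)
  after f: (2 4)(3 5)
  after r: (2 3)(4 5)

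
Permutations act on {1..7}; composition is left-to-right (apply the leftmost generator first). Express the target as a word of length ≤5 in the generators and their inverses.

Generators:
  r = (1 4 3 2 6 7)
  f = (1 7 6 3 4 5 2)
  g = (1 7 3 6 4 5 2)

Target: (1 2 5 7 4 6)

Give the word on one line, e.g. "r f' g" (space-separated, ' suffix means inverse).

r' r' f' r g'

  after r': (1 7 6 2 3 4)
  after r': (1 6 3)(2 4 7)
  after f': (1 7 5 4)(2 3)
  after r: (3 6 7 5)
  after g': (1 2 5 7 4 6)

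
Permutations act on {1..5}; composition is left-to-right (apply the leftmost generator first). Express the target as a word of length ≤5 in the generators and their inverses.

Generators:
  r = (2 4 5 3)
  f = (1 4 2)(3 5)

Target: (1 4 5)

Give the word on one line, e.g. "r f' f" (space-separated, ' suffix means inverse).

f' r f r

  after f': (1 2 4)(3 5)
  after r: (1 4)(2 5)
  after f: (1 2 3 5)
  after r: (1 4 5)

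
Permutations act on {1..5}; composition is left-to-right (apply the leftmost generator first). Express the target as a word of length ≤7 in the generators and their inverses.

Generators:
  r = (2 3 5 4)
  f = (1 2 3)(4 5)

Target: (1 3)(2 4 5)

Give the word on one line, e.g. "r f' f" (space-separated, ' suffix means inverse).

  after f: (1 2 3)(4 5)
  after r: (1 3)(2 5)
  after f: (2 4 5 3)
  after f: (1 2 5)
  after f: (1 3)(2 4 5)

f r f f f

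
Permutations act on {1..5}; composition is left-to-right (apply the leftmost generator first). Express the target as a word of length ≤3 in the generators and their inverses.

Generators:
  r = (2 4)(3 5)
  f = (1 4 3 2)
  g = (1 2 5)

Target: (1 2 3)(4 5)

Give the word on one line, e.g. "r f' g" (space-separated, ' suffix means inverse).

f g' r

  after f: (1 4 3 2)
  after g': (1 4 3)(2 5)
  after r: (1 2 3)(4 5)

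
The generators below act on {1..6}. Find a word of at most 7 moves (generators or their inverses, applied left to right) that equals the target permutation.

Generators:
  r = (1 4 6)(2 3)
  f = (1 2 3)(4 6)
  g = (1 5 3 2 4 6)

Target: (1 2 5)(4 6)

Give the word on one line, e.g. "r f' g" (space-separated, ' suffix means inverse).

  after f': (1 3 2)(4 6)
  after g: (1 2 5 3 4)
  after r': (1 3)(2 5)(4 6)
  after f: (2 5 3)
  after f: (1 2 5)(4 6)

f' g r' f f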